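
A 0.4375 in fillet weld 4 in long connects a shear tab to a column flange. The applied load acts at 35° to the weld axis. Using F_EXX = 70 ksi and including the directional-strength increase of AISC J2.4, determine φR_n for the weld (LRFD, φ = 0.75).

φR_n ≈ 47.4 kips

t_e = 0.707 × 0.4375 = 0.3093 in; A_we = 0.3093 × 4 = 1.237 in².
Directional factor: 1.0 + 0.5 sin^1.5(35°) = 1.217.
F_nw = 0.6 × 70 × 1.217 = 51.12 ksi.
φR_n = 0.75 × 51.12 × 1.237 = 47.44 kips.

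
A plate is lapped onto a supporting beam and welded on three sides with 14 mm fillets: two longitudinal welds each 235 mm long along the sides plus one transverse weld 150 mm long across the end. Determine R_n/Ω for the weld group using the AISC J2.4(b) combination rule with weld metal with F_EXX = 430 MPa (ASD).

R_n/Ω ≈ 797 kN

t_e = 0.707 × 14 = 9.898 mm.
R_nwl = 0.6 × 430 × 9.898 × 470 × 10⁻³ = 1200 kN (longitudinal, 2 welds).
R_nwt = 0.6 × 430 × 9.898 × 150 × 10⁻³ = 383.1 kN (transverse, base value).
(i) R_nwl + R_nwt = 1583 kN; (ii) 0.85 R_nwl + 1.5 R_nwt = 1595 kN.
R_n = max = 1595 kN [governs: (ii)]; R_n/Ω = 797.4 kN.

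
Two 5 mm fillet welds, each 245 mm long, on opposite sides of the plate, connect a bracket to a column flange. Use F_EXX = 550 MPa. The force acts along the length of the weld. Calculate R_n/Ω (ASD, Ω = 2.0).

R_n/Ω ≈ 286 kN

Effective throat t_e = 0.707 × 5 = 3.535 mm.
Total length L = 490 mm; A_we = 3.535 × 490 = 1732 mm².
F_nw = 0.6 F_EXX = 0.6 × 550 = 330 MPa.
R_n = 330 × 1732 × 10⁻³ = 571.6 kN; R_n/Ω = 571.6/2.0 = 285.8 kN.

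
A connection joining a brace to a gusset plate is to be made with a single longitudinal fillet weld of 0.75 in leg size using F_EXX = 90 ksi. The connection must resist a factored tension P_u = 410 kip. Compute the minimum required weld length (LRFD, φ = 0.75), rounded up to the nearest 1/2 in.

Throat t_e = 0.707 × 0.75 = 0.5302 in.
φr_n = 0.75 × 0.6 × 90 × 0.5302 = 21.48 kip/in.
L_req = P_u / φr_n = 410 / 21.48 = 19.09 in total.
Round up → use L = 19.5 in.

L = 19.5 in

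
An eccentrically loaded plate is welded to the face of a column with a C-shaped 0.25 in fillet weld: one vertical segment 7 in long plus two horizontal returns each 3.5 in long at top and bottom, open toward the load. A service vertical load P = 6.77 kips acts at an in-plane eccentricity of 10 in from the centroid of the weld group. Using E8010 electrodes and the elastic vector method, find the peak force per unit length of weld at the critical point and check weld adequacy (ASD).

E80XX → F_EXX = 80 ksi.
Total weld length L_w = 14 in. Treat welds as unit-width lines.
Centroid: x̄ = 2×3.5×1.75 / 14 = 0.875 in from the vertical weld.
Polar moment about centroid: J = I_x + I_y = [7³/12 + 2×3.5×3.5²] + [7×0.875² + 2(3.5³/12 + 3.5×0.875²)] = 132.2 in³.
Direct shear f_v = P/L_w = 6.77 / 14 = 0.4836 kip/in (vertical).
Torsion M = P·e = 6.77 × 10 = 67.7 kip·in.
Critical point at (x, y) = (2.625, 3.5) from centroid. f_tx = M·y/J = 1.792 kip/in; f_ty = M·x/J = 1.344 kip/in.
Resultant f_max = √[f_tx² + (f_v + f_ty)²] = √[1.792² + (0.4836 + 1.344)²] = 2.56 kip/in.
Capacity per unit length: r_n/Ω = (1/2.0) × 0.6 × 80 × (0.707 × 0.25) = 4.242 kip/in.
2.56 ≤ 4.242 → adequate.

f_max ≈ 2.56 kip/in; adequate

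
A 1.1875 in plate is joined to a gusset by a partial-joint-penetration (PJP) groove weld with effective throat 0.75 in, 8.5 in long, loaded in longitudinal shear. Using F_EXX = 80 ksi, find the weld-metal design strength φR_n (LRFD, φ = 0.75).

φR_n ≈ 230 kip

Effective throat (given) t_e = 0.75 in.
A_we = 0.75 × 8.5 = 6.375 in².
F_nw = 0.6 F_EXX = 48 ksi.
φR_n = 0.75 × 48 × 6.375 = 229.5 kip.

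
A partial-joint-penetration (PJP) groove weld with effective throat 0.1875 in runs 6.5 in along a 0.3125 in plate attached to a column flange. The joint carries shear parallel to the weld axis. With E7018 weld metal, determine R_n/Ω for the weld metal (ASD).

R_n/Ω ≈ 25.6 kip

E70XX → F_EXX = 70 ksi.
Effective throat (given) t_e = 0.1875 in.
A_we = 0.1875 × 6.5 = 1.219 in².
F_nw = 0.6 F_EXX = 42 ksi.
R_n/Ω = (42 × 1.219) / 2.0 = 25.59 kip.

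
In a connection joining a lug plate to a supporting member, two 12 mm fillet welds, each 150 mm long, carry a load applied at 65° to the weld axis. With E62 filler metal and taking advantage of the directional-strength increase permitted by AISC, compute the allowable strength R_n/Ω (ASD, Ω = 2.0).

E62XX → F_EXX = 620 MPa.
t_e = 0.707 × 12 = 8.484 mm; A_we = 8.484 × 300 = 2545 mm².
Directional factor: 1.0 + 0.5 sin^1.5(65°) = 1.431.
F_nw = 0.6 × 620 × 1.431 = 532.5 MPa.
R_n/Ω = (532.5 × 2545) / 2.0 × 10⁻³ = 677.6 kN.

R_n/Ω ≈ 678 kN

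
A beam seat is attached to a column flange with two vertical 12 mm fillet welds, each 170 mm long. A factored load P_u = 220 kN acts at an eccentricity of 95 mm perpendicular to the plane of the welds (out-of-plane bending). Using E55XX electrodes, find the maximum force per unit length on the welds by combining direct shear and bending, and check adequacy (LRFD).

f_max ≈ 2260 N/mm; NOT adequate

E55XX → F_EXX = 550 MPa.
L_w = 2 × 170 = 340 mm; section modulus (unit throat) S = 2 × L²/6 = 9633 mm².
Direct shear f_v = P/L_w = 220×10³/340 = 647.1 N/mm.
Moment M = P × e = 220×10³ × 95 = 20900000 N·mm; bending f_b = M/S = 2170 N/mm.
f_max = √(f_v² + f_b²) = √(647.1² + 2170²) = 2264 N/mm.
φr_n = 0.75 × 0.6 × 550 × (0.707 × 12) = 2100 N/mm → NOT adequate.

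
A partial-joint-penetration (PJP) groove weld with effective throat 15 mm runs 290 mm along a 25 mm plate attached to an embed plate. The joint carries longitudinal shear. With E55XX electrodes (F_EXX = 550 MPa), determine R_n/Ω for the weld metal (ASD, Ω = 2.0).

Effective throat (given) t_e = 15 mm.
A_we = 15 × 290 = 4350 mm².
F_nw = 0.6 F_EXX = 330 MPa.
R_n/Ω = (330 × 4350) / 2.0 × 10⁻³ = 717.8 kN.

R_n/Ω ≈ 718 kN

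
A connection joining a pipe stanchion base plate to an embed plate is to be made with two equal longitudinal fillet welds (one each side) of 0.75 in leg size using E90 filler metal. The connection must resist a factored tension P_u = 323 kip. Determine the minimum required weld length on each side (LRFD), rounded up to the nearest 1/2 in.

E90XX → F_EXX = 90 ksi.
Throat t_e = 0.707 × 0.75 = 0.5302 in.
φr_n = 0.75 × 0.6 × 90 × 0.5302 = 21.48 kip/in.
L_req = P_u / φr_n = 323 / 21.48 = 15.04 in total.
Per side: 15.04 / 2 = 7.52 in.
Round up → use L = 8 in on each side.

L = 8 in on each side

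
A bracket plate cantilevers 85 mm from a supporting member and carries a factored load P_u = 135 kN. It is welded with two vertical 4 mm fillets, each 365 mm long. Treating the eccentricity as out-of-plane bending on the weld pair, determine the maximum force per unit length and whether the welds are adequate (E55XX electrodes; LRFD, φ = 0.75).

f_max ≈ 318 N/mm; adequate

E55XX → F_EXX = 550 MPa.
L_w = 2 × 365 = 730 mm; section modulus (unit throat) S = 2 × L²/6 = 44410 mm².
Direct shear f_v = P/L_w = 135×10³/730 = 184.9 N/mm.
Moment M = P × e = 135×10³ × 85 = 11475000 N·mm; bending f_b = M/S = 258.4 N/mm.
f_max = √(f_v² + f_b²) = √(184.9² + 258.4²) = 317.8 N/mm.
φr_n = 0.75 × 0.6 × 550 × (0.707 × 4) = 699.9 N/mm → adequate.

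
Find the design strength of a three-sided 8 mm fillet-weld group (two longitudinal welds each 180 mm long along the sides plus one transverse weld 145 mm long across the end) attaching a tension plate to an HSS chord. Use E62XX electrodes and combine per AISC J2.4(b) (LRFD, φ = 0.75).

φR_n ≈ 826 kN

E62XX → F_EXX = 620 MPa.
t_e = 0.707 × 8 = 5.656 mm.
R_nwl = 0.6 × 620 × 5.656 × 360 × 10⁻³ = 757.5 kN (longitudinal, 2 welds).
R_nwt = 0.6 × 620 × 5.656 × 145 × 10⁻³ = 305.1 kN (transverse, base value).
(i) R_nwl + R_nwt = 1063 kN; (ii) 0.85 R_nwl + 1.5 R_nwt = 1101 kN.
R_n = max = 1101 kN [governs: (ii)]; φR_n = 826.1 kN.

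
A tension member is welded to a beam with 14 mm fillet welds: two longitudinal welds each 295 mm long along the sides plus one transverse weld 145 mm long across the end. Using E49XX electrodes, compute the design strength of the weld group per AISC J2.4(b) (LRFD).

φR_n ≈ 1600 kN

E49XX → F_EXX = 490 MPa.
t_e = 0.707 × 14 = 9.898 mm.
R_nwl = 0.6 × 490 × 9.898 × 590 × 10⁻³ = 1717 kN (longitudinal, 2 welds).
R_nwt = 0.6 × 490 × 9.898 × 145 × 10⁻³ = 422 kN (transverse, base value).
(i) R_nwl + R_nwt = 2139 kN; (ii) 0.85 R_nwl + 1.5 R_nwt = 2092 kN.
R_n = max = 2139 kN [governs: (i)]; φR_n = 1604 kN.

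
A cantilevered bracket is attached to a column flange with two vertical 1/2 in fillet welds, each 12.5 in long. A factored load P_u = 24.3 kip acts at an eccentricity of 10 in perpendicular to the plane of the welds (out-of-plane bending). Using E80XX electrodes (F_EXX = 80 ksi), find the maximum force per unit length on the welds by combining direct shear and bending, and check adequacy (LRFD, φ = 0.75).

L_w = 2 × 12.5 = 25 in; section modulus (unit throat) S = 2 × L²/6 = 52.08 in².
Direct shear f_v = P/L_w = 24.3/25 = 0.972 kip/in.
Moment M = P × e = 24.3 × 10 = 243 kip·in; bending f_b = M/S = 4.666 kip/in.
f_max = √(f_v² + f_b²) = √(0.972² + 4.666²) = 4.766 kip/in.
φr_n = 0.75 × 0.6 × 80 × (0.707 × 0.5) = 12.73 kip/in → adequate.

f_max ≈ 4.77 kip/in; adequate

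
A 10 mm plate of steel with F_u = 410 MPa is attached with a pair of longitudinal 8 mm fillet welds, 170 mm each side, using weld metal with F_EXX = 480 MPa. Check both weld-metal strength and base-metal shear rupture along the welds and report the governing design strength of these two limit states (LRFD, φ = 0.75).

φR_n ≈ 415 kN (weld metal governs)

t_e = 0.707 × 8 = 5.656 mm; L = 340 mm.
Weld metal: φR_n = 0.75 × 0.6 × 480 × 5.656 × 340 × 10⁻³ = 415.4 kN.
Base metal (shear rupture): φR_n = 0.75 × 0.6 × 410 × 10 × 340 × 10⁻³ = 627.3 kN.
Governing: weld metal.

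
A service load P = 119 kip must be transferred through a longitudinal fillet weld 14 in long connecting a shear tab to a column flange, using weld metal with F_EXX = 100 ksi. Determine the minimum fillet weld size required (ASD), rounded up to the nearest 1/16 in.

Total weld length L = 14 in.
Required throat t_e = P × Ω / (0.6 F_EXX × L) = 119 × 2.0 / (0.6 × 100 × 14) = 0.2833 in.
Required leg w = t_e / 0.707 = 0.4008 in → use 7/16 in.

w = 7/16 in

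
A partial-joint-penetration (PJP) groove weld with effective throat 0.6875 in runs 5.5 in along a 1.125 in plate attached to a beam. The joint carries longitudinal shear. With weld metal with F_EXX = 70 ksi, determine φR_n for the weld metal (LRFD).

Effective throat (given) t_e = 0.6875 in.
A_we = 0.6875 × 5.5 = 3.781 in².
F_nw = 0.6 F_EXX = 42 ksi.
φR_n = 0.75 × 42 × 3.781 = 119.1 kip.

φR_n ≈ 119 kip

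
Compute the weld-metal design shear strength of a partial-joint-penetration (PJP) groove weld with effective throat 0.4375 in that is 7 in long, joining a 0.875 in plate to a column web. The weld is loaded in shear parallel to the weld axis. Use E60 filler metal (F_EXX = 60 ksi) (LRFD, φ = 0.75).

Effective throat (given) t_e = 0.4375 in.
A_we = 0.4375 × 7 = 3.062 in².
F_nw = 0.6 F_EXX = 36 ksi.
φR_n = 0.75 × 36 × 3.062 = 82.69 kips.

φR_n ≈ 82.7 kips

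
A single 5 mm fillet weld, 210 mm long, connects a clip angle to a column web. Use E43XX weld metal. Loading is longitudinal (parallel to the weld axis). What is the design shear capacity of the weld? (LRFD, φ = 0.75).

φR_n ≈ 144 kN

E43XX → F_EXX = 430 MPa.
Effective throat t_e = 0.707 × 5 = 3.535 mm.
Total length L = 210 mm; A_we = 3.535 × 210 = 742.3 mm².
F_nw = 0.6 F_EXX = 0.6 × 430 = 258 MPa.
φR_n = 0.75 × 258 × 742.3 × 10⁻³ = 143.6 kN.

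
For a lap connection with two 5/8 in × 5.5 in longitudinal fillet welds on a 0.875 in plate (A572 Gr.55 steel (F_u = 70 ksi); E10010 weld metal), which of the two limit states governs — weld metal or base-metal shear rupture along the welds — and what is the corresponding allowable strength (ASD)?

E100XX → F_EXX = 100 ksi.
t_e = 0.707 × 0.625 = 0.4419 in; L = 11 in.
Weld metal: R_n/Ω = (1/2.0) × 0.6 × 100 × 0.4419 × 11 = 145.8 kips.
Base metal (shear rupture): R_n/Ω = (1/2.0) × 0.6 × 70 × 0.875 × 11 = 202.1 kips.
Governing: weld metal.

R_n/Ω ≈ 146 kips (weld metal governs)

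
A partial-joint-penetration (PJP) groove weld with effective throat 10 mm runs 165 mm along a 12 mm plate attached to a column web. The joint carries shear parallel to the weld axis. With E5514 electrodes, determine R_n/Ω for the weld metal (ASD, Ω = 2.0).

R_n/Ω ≈ 272 kN

E55XX → F_EXX = 550 MPa.
Effective throat (given) t_e = 10 mm.
A_we = 10 × 165 = 1650 mm².
F_nw = 0.6 F_EXX = 330 MPa.
R_n/Ω = (330 × 1650) / 2.0 × 10⁻³ = 272.2 kN.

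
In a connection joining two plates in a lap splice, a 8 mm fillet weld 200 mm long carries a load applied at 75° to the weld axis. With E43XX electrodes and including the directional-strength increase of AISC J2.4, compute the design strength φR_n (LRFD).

φR_n ≈ 323 kN

E43XX → F_EXX = 430 MPa.
t_e = 0.707 × 8 = 5.656 mm; A_we = 5.656 × 200 = 1131 mm².
Directional factor: 1.0 + 0.5 sin^1.5(75°) = 1.475.
F_nw = 0.6 × 430 × 1.475 = 380.5 MPa.
φR_n = 0.75 × 380.5 × 1131 × 10⁻³ = 322.8 kN.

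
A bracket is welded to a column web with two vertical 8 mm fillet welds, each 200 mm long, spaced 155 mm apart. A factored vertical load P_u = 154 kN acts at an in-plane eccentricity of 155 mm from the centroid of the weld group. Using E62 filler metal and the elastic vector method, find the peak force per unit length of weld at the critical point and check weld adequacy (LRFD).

E62XX → F_EXX = 620 MPa.
Total weld length L_w = 400 mm. Treat welds as unit-width lines.
Polar moment about centroid: J = 2[d³/12 + d(b/2)²] = 2[200³/12 + 200×77.5²] = 3736000 mm³.
Direct shear f_v = P/L_w = 154×10³ / 400 = 385 N/mm (vertical).
Torsion M = P·e = 154×10³ × 155 = 23870000 N·mm.
Critical point at (x, y) = (77.5, 100) from centroid. f_tx = M·y/J = 638.9 N/mm; f_ty = M·x/J = 495.2 N/mm.
Resultant f_max = √[f_tx² + (f_v + f_ty)²] = √[638.9² + (385 + 495.2)²] = 1088 N/mm.
Capacity per unit length: φr_n = 0.75 × 0.6 × 620 × (0.707 × 8) = 1578 N/mm.
1088 ≤ 1578 → adequate.

f_max ≈ 1090 N/mm; adequate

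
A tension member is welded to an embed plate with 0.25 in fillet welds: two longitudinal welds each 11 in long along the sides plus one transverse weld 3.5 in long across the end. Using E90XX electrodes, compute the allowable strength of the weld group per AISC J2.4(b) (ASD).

R_n/Ω ≈ 122 kip

E90XX → F_EXX = 90 ksi.
t_e = 0.707 × 0.25 = 0.1767 in.
R_nwl = 0.6 × 90 × 0.1767 × 22 = 210 kip (longitudinal, 2 welds).
R_nwt = 0.6 × 90 × 0.1767 × 3.5 = 33.41 kip (transverse, base value).
(i) R_nwl + R_nwt = 243.4 kip; (ii) 0.85 R_nwl + 1.5 R_nwt = 228.6 kip.
R_n = max = 243.4 kip [governs: (i)]; R_n/Ω = 121.7 kip.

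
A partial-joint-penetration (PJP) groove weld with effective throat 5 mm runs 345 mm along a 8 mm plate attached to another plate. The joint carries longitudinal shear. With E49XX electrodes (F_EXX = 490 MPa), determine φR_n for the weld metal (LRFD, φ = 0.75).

φR_n ≈ 380 kN

Effective throat (given) t_e = 5 mm.
A_we = 5 × 345 = 1725 mm².
F_nw = 0.6 F_EXX = 294 MPa.
φR_n = 0.75 × 294 × 1725 × 10⁻³ = 380.4 kN.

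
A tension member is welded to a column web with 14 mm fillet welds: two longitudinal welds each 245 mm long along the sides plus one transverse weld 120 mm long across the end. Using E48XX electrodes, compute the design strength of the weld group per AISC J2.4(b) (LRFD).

E48XX → F_EXX = 480 MPa.
t_e = 0.707 × 14 = 9.898 mm.
R_nwl = 0.6 × 480 × 9.898 × 490 × 10⁻³ = 1397 kN (longitudinal, 2 welds).
R_nwt = 0.6 × 480 × 9.898 × 120 × 10⁻³ = 342.1 kN (transverse, base value).
(i) R_nwl + R_nwt = 1739 kN; (ii) 0.85 R_nwl + 1.5 R_nwt = 1700 kN.
R_n = max = 1739 kN [governs: (i)]; φR_n = 1304 kN.

φR_n ≈ 1300 kN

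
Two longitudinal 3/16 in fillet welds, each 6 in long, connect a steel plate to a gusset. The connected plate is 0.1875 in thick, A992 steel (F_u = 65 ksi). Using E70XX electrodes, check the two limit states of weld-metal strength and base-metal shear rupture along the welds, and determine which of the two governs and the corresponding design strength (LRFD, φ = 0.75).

E70XX → F_EXX = 70 ksi.
t_e = 0.707 × 0.1875 = 0.1326 in; L = 12 in.
Weld metal: φR_n = 0.75 × 0.6 × 70 × 0.1326 × 12 = 50.11 kips.
Base metal (shear rupture): φR_n = 0.75 × 0.6 × 65 × 0.1875 × 12 = 65.81 kips.
Governing: weld metal.

φR_n ≈ 50.1 kips (weld metal governs)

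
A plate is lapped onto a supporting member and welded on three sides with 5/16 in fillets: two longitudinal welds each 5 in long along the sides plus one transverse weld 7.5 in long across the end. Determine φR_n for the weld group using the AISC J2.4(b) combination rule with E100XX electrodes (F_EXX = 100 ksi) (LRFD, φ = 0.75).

t_e = 0.707 × 0.3125 = 0.2209 in.
R_nwl = 0.6 × 100 × 0.2209 × 10 = 132.6 kip (longitudinal, 2 welds).
R_nwt = 0.6 × 100 × 0.2209 × 7.5 = 99.42 kip (transverse, base value).
(i) R_nwl + R_nwt = 232 kip; (ii) 0.85 R_nwl + 1.5 R_nwt = 261.8 kip.
R_n = max = 261.8 kip [governs: (ii)]; φR_n = 196.4 kip.

φR_n ≈ 196 kip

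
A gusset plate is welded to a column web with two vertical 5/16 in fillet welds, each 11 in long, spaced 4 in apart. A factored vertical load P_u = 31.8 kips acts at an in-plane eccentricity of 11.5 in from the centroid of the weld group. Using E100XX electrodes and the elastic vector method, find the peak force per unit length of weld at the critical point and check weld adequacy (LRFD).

f_max ≈ 7.53 kip/in; adequate

E100XX → F_EXX = 100 ksi.
Total weld length L_w = 22 in. Treat welds as unit-width lines.
Polar moment about centroid: J = 2[d³/12 + d(b/2)²] = 2[11³/12 + 11×2²] = 309.8 in³.
Direct shear f_v = P/L_w = 31.8 / 22 = 1.445 kip/in (vertical).
Torsion M = P·e = 31.8 × 11.5 = 365.7 kip·in.
Critical point at (x, y) = (2, 5.5) from centroid. f_tx = M·y/J = 6.492 kip/in; f_ty = M·x/J = 2.361 kip/in.
Resultant f_max = √[f_tx² + (f_v + f_ty)²] = √[6.492² + (1.445 + 2.361)²] = 7.525 kip/in.
Capacity per unit length: φr_n = 0.75 × 0.6 × 100 × (0.707 × 0.3125) = 9.942 kip/in.
7.525 ≤ 9.942 → adequate.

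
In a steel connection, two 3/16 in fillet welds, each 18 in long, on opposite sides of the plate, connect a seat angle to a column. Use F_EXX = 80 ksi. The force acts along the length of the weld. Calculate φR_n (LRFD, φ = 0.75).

φR_n ≈ 172 kips

Effective throat t_e = 0.707 × 0.1875 = 0.1326 in.
Total length L = 36 in; A_we = 0.1326 × 36 = 4.772 in².
F_nw = 0.6 F_EXX = 0.6 × 80 = 48 ksi.
φR_n = 0.75 × 48 × 4.772 = 171.8 kips.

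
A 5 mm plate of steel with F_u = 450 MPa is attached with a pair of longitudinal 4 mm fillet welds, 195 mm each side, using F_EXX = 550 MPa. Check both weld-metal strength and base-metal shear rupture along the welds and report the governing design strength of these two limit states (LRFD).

φR_n ≈ 273 kN (weld metal governs)

t_e = 0.707 × 4 = 2.828 mm; L = 390 mm.
Weld metal: φR_n = 0.75 × 0.6 × 550 × 2.828 × 390 × 10⁻³ = 273 kN.
Base metal (shear rupture): φR_n = 0.75 × 0.6 × 450 × 5 × 390 × 10⁻³ = 394.9 kN.
Governing: weld metal.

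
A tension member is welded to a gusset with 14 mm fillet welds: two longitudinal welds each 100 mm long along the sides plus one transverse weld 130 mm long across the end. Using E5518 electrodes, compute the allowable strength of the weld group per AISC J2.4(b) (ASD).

E55XX → F_EXX = 550 MPa.
t_e = 0.707 × 14 = 9.898 mm.
R_nwl = 0.6 × 550 × 9.898 × 200 × 10⁻³ = 653.3 kN (longitudinal, 2 welds).
R_nwt = 0.6 × 550 × 9.898 × 130 × 10⁻³ = 424.6 kN (transverse, base value).
(i) R_nwl + R_nwt = 1078 kN; (ii) 0.85 R_nwl + 1.5 R_nwt = 1192 kN.
R_n = max = 1192 kN [governs: (ii)]; R_n/Ω = 596.1 kN.

R_n/Ω ≈ 596 kN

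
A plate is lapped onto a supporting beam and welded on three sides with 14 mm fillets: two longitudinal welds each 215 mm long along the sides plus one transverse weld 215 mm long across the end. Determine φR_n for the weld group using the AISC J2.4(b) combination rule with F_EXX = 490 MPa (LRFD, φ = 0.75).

t_e = 0.707 × 14 = 9.898 mm.
R_nwl = 0.6 × 490 × 9.898 × 430 × 10⁻³ = 1251 kN (longitudinal, 2 welds).
R_nwt = 0.6 × 490 × 9.898 × 215 × 10⁻³ = 625.7 kN (transverse, base value).
(i) R_nwl + R_nwt = 1877 kN; (ii) 0.85 R_nwl + 1.5 R_nwt = 2002 kN.
R_n = max = 2002 kN [governs: (ii)]; φR_n = 1502 kN.

φR_n ≈ 1500 kN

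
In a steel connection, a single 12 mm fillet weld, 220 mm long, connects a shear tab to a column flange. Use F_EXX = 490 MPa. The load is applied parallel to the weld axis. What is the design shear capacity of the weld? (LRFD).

Effective throat t_e = 0.707 × 12 = 8.484 mm.
Total length L = 220 mm; A_we = 8.484 × 220 = 1866 mm².
F_nw = 0.6 F_EXX = 0.6 × 490 = 294 MPa.
φR_n = 0.75 × 294 × 1866 × 10⁻³ = 411.6 kN.

φR_n ≈ 412 kN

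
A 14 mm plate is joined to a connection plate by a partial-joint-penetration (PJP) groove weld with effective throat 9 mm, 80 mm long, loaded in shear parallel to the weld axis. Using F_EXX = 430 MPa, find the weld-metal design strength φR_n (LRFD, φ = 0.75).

φR_n ≈ 139 kN

Effective throat (given) t_e = 9 mm.
A_we = 9 × 80 = 720 mm².
F_nw = 0.6 F_EXX = 258 MPa.
φR_n = 0.75 × 258 × 720 × 10⁻³ = 139.3 kN.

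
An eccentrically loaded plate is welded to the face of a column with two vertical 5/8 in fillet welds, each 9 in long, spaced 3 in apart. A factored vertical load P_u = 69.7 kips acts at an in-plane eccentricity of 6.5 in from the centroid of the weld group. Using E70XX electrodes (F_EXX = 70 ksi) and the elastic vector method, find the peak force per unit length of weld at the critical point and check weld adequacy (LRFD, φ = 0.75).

f_max ≈ 14.9 kip/in; NOT adequate

Total weld length L_w = 18 in. Treat welds as unit-width lines.
Polar moment about centroid: J = 2[d³/12 + d(b/2)²] = 2[9³/12 + 9×1.5²] = 162 in³.
Direct shear f_v = P/L_w = 69.7 / 18 = 3.872 kip/in (vertical).
Torsion M = P·e = 69.7 × 6.5 = 453.05 kip·in.
Critical point at (x, y) = (1.5, 4.5) from centroid. f_tx = M·y/J = 12.58 kip/in; f_ty = M·x/J = 4.195 kip/in.
Resultant f_max = √[f_tx² + (f_v + f_ty)²] = √[12.58² + (3.872 + 4.195)²] = 14.95 kip/in.
Capacity per unit length: φr_n = 0.75 × 0.6 × 70 × (0.707 × 0.625) = 13.92 kip/in.
14.95 > 13.92 → NOT adequate.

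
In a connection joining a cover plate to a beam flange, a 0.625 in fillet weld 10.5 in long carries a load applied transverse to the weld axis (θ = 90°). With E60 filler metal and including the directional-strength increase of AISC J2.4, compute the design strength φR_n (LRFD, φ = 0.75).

E60XX → F_EXX = 60 ksi.
t_e = 0.707 × 0.625 = 0.4419 in; A_we = 0.4419 × 10.5 = 4.64 in².
Directional factor: 1.0 + 0.5 sin^1.5(90°) = 1.5.
F_nw = 0.6 × 60 × 1.5 = 54 ksi.
φR_n = 0.75 × 54 × 4.64 = 187.9 kips.

φR_n ≈ 188 kips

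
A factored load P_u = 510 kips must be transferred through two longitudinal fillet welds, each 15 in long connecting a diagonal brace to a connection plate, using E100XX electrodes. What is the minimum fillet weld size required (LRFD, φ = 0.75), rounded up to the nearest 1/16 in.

w = 9/16 in

E100XX → F_EXX = 100 ksi.
Total weld length L = 30 in.
Required throat t_e = P_u / (φ × 0.6 F_EXX × L) = 510 / (0.75 × 0.6 × 100 × 30) = 0.3778 in.
Required leg w = t_e / 0.707 = 0.5343 in → use 9/16 in.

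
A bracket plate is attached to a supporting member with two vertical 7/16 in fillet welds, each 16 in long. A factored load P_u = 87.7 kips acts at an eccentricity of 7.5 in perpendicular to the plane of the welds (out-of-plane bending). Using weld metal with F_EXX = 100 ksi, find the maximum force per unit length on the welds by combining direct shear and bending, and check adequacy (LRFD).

L_w = 2 × 16 = 32 in; section modulus (unit throat) S = 2 × L²/6 = 85.33 in².
Direct shear f_v = P/L_w = 87.7/32 = 2.741 kip/in.
Moment M = P × e = 87.7 × 7.5 = 657.75 kip·in; bending f_b = M/S = 7.708 kip/in.
f_max = √(f_v² + f_b²) = √(2.741² + 7.708²) = 8.181 kip/in.
φr_n = 0.75 × 0.6 × 100 × (0.707 × 0.4375) = 13.92 kip/in → adequate.

f_max ≈ 8.18 kip/in; adequate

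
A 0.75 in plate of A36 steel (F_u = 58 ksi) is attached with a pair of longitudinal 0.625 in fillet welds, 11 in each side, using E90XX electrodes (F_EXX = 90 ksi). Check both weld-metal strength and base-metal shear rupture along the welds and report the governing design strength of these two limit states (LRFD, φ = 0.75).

t_e = 0.707 × 0.625 = 0.4419 in; L = 22 in.
Weld metal: φR_n = 0.75 × 0.6 × 90 × 0.4419 × 22 = 393.7 kip.
Base metal (shear rupture): φR_n = 0.75 × 0.6 × 58 × 0.75 × 22 = 430.6 kip.
Governing: weld metal.

φR_n ≈ 394 kip (weld metal governs)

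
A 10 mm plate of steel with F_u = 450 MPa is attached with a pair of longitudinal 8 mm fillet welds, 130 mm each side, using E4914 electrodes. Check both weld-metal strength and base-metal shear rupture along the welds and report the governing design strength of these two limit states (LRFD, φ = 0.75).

E49XX → F_EXX = 490 MPa.
t_e = 0.707 × 8 = 5.656 mm; L = 260 mm.
Weld metal: φR_n = 0.75 × 0.6 × 490 × 5.656 × 260 × 10⁻³ = 324.3 kN.
Base metal (shear rupture): φR_n = 0.75 × 0.6 × 450 × 10 × 260 × 10⁻³ = 526.5 kN.
Governing: weld metal.

φR_n ≈ 324 kN (weld metal governs)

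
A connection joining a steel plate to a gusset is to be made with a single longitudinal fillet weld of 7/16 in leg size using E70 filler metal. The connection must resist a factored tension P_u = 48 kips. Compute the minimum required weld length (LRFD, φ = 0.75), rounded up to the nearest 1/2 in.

E70XX → F_EXX = 70 ksi.
Throat t_e = 0.707 × 0.4375 = 0.3093 in.
φr_n = 0.75 × 0.6 × 70 × 0.3093 = 9.743 kips/in.
L_req = P_u / φr_n = 48 / 9.743 = 4.926 in total.
Round up → use L = 5 in.

L = 5 in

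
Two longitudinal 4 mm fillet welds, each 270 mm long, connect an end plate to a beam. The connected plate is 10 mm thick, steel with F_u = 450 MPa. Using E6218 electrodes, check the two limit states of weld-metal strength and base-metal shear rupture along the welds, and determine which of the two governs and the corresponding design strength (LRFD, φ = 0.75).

E62XX → F_EXX = 620 MPa.
t_e = 0.707 × 4 = 2.828 mm; L = 540 mm.
Weld metal: φR_n = 0.75 × 0.6 × 620 × 2.828 × 540 × 10⁻³ = 426.1 kN.
Base metal (shear rupture): φR_n = 0.75 × 0.6 × 450 × 10 × 540 × 10⁻³ = 1094 kN.
Governing: weld metal.

φR_n ≈ 426 kN (weld metal governs)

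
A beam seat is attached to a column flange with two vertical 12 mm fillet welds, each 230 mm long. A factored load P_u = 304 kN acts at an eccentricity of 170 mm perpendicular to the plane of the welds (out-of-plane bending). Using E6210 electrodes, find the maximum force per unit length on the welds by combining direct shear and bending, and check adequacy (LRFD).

E62XX → F_EXX = 620 MPa.
L_w = 2 × 230 = 460 mm; section modulus (unit throat) S = 2 × L²/6 = 17630 mm².
Direct shear f_v = P/L_w = 304×10³/460 = 660.9 N/mm.
Moment M = P × e = 304×10³ × 170 = 51680000 N·mm; bending f_b = M/S = 2931 N/mm.
f_max = √(f_v² + f_b²) = √(660.9² + 2931²) = 3004 N/mm.
φr_n = 0.75 × 0.6 × 620 × (0.707 × 12) = 2367 N/mm → NOT adequate.

f_max ≈ 3000 N/mm; NOT adequate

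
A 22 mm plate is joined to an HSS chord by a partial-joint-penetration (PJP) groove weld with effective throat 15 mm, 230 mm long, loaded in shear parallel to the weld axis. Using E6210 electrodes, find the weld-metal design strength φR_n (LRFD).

φR_n ≈ 963 kN

E62XX → F_EXX = 620 MPa.
Effective throat (given) t_e = 15 mm.
A_we = 15 × 230 = 3450 mm².
F_nw = 0.6 F_EXX = 372 MPa.
φR_n = 0.75 × 372 × 3450 × 10⁻³ = 962.6 kN.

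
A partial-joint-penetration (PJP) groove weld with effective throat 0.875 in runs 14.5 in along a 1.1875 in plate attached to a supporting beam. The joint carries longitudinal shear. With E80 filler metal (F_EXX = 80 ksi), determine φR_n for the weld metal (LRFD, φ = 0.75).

φR_n ≈ 457 kip

Effective throat (given) t_e = 0.875 in.
A_we = 0.875 × 14.5 = 12.69 in².
F_nw = 0.6 F_EXX = 48 ksi.
φR_n = 0.75 × 48 × 12.69 = 456.8 kip.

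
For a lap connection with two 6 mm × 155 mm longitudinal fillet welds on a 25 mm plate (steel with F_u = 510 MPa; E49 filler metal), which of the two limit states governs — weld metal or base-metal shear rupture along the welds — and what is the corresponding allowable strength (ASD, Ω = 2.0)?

R_n/Ω ≈ 193 kN (weld metal governs)

E49XX → F_EXX = 490 MPa.
t_e = 0.707 × 6 = 4.242 mm; L = 310 mm.
Weld metal: R_n/Ω = (1/2.0) × 0.6 × 490 × 4.242 × 310 × 10⁻³ = 193.3 kN.
Base metal (shear rupture): R_n/Ω = (1/2.0) × 0.6 × 510 × 25 × 310 × 10⁻³ = 1186 kN.
Governing: weld metal.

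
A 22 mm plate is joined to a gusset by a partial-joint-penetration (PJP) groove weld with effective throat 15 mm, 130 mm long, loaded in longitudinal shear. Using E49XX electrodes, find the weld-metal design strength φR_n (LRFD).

E49XX → F_EXX = 490 MPa.
Effective throat (given) t_e = 15 mm.
A_we = 15 × 130 = 1950 mm².
F_nw = 0.6 F_EXX = 294 MPa.
φR_n = 0.75 × 294 × 1950 × 10⁻³ = 430 kN.

φR_n ≈ 430 kN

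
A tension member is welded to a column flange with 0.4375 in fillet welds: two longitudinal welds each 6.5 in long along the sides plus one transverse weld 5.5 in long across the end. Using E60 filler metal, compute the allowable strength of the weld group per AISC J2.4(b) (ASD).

E60XX → F_EXX = 60 ksi.
t_e = 0.707 × 0.4375 = 0.3093 in.
R_nwl = 0.6 × 60 × 0.3093 × 13 = 144.8 kips (longitudinal, 2 welds).
R_nwt = 0.6 × 60 × 0.3093 × 5.5 = 61.24 kips (transverse, base value).
(i) R_nwl + R_nwt = 206 kips; (ii) 0.85 R_nwl + 1.5 R_nwt = 214.9 kips.
R_n = max = 214.9 kips [governs: (ii)]; R_n/Ω = 107.5 kips.

R_n/Ω ≈ 107 kips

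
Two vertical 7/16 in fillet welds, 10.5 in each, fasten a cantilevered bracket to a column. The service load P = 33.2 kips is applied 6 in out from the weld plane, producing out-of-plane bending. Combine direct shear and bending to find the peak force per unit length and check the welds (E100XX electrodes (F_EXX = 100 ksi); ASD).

f_max ≈ 5.65 kip/in; adequate

L_w = 2 × 10.5 = 21 in; section modulus (unit throat) S = 2 × L²/6 = 36.75 in².
Direct shear f_v = P/L_w = 33.2/21 = 1.581 kip/in.
Moment M = P × e = 33.2 × 6 = 199.2 kip·in; bending f_b = M/S = 5.42 kip/in.
f_max = √(f_v² + f_b²) = √(1.581² + 5.42²) = 5.646 kip/in.
r_n/Ω = (1/2.0) × 0.6 × 100 × (0.707 × 0.4375) = 9.279 kip/in → adequate.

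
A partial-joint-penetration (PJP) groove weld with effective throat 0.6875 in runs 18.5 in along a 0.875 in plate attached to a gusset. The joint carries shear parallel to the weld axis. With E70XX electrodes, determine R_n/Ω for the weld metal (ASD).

R_n/Ω ≈ 267 kips

E70XX → F_EXX = 70 ksi.
Effective throat (given) t_e = 0.6875 in.
A_we = 0.6875 × 18.5 = 12.72 in².
F_nw = 0.6 F_EXX = 42 ksi.
R_n/Ω = (42 × 12.72) / 2.0 = 267.1 kips.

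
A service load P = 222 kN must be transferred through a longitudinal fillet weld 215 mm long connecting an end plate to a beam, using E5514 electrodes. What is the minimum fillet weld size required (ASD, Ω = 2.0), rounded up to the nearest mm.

E55XX → F_EXX = 550 MPa.
Total weld length L = 215 mm.
Required throat t_e = P × Ω / (0.6 F_EXX × L) = 222 × 2.0 / (0.6 × 550 × 215 × 10⁻³) = 6.258 mm.
Required leg w = t_e / 0.707 = 8.851 mm → use 9 mm.

w = 9 mm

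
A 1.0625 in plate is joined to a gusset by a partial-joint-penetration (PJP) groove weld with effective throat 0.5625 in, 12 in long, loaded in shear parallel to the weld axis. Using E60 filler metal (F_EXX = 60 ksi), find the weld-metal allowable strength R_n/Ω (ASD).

R_n/Ω ≈ 122 kips

Effective throat (given) t_e = 0.5625 in.
A_we = 0.5625 × 12 = 6.75 in².
F_nw = 0.6 F_EXX = 36 ksi.
R_n/Ω = (36 × 6.75) / 2.0 = 121.5 kips.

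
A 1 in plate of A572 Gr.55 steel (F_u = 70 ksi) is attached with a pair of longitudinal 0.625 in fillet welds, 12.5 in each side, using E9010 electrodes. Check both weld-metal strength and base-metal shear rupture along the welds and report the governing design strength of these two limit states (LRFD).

E90XX → F_EXX = 90 ksi.
t_e = 0.707 × 0.625 = 0.4419 in; L = 25 in.
Weld metal: φR_n = 0.75 × 0.6 × 90 × 0.4419 × 25 = 447.4 kip.
Base metal (shear rupture): φR_n = 0.75 × 0.6 × 70 × 1 × 25 = 787.5 kip.
Governing: weld metal.

φR_n ≈ 447 kip (weld metal governs)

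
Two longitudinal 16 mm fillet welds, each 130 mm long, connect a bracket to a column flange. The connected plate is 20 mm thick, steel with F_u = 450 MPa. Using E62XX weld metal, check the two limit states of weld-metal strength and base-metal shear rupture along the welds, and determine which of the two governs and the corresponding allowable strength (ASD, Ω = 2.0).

R_n/Ω ≈ 547 kN (weld metal governs)

E62XX → F_EXX = 620 MPa.
t_e = 0.707 × 16 = 11.31 mm; L = 260 mm.
Weld metal: R_n/Ω = (1/2.0) × 0.6 × 620 × 11.31 × 260 × 10⁻³ = 547 kN.
Base metal (shear rupture): R_n/Ω = (1/2.0) × 0.6 × 450 × 20 × 260 × 10⁻³ = 702 kN.
Governing: weld metal.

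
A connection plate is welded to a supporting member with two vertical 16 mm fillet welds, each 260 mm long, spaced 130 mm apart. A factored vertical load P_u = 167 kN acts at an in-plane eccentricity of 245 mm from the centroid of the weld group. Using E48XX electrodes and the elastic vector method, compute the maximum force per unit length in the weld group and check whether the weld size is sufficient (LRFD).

f_max ≈ 1330 N/mm; adequate

E48XX → F_EXX = 480 MPa.
Total weld length L_w = 520 mm. Treat welds as unit-width lines.
Polar moment about centroid: J = 2[d³/12 + d(b/2)²] = 2[260³/12 + 260×65²] = 5126000 mm³.
Direct shear f_v = P/L_w = 167×10³ / 520 = 321.2 N/mm (vertical).
Torsion M = P·e = 167×10³ × 245 = 40915000 N·mm.
Critical point at (x, y) = (65, 130) from centroid. f_tx = M·y/J = 1038 N/mm; f_ty = M·x/J = 518.8 N/mm.
Resultant f_max = √[f_tx² + (f_v + f_ty)²] = √[1038² + (321.2 + 518.8)²] = 1335 N/mm.
Capacity per unit length: φr_n = 0.75 × 0.6 × 480 × (0.707 × 16) = 2443 N/mm.
1335 ≤ 2443 → adequate.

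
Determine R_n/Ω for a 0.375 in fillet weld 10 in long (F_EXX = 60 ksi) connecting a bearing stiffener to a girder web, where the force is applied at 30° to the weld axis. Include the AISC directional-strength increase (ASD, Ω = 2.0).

t_e = 0.707 × 0.375 = 0.2651 in; A_we = 0.2651 × 10 = 2.651 in².
Directional factor: 1.0 + 0.5 sin^1.5(30°) = 1.177.
F_nw = 0.6 × 60 × 1.177 = 42.36 ksi.
R_n/Ω = (42.36 × 2.651) / 2.0 = 56.16 kip.

R_n/Ω ≈ 56.2 kip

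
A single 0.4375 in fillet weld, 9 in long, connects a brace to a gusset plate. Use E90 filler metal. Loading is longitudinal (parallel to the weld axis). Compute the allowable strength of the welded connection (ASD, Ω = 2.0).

R_n/Ω ≈ 75.2 kips

E90XX → F_EXX = 90 ksi.
Effective throat t_e = 0.707 × 0.4375 = 0.3093 in.
Total length L = 9 in; A_we = 0.3093 × 9 = 2.784 in².
F_nw = 0.6 F_EXX = 0.6 × 90 = 54 ksi.
R_n = 54 × 2.784 = 150.3 kips; R_n/Ω = 150.3/2.0 = 75.16 kips.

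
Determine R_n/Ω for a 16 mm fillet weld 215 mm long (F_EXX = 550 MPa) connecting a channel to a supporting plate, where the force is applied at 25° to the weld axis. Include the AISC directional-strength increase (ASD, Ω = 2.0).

t_e = 0.707 × 16 = 11.31 mm; A_we = 11.31 × 215 = 2432 mm².
Directional factor: 1.0 + 0.5 sin^1.5(25°) = 1.137.
F_nw = 0.6 × 550 × 1.137 = 375.3 MPa.
R_n/Ω = (375.3 × 2432) / 2.0 × 10⁻³ = 456.4 kN.

R_n/Ω ≈ 456 kN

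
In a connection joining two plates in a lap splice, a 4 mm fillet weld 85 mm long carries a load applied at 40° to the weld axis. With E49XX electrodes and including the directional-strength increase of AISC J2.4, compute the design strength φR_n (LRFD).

φR_n ≈ 66.7 kN

E49XX → F_EXX = 490 MPa.
t_e = 0.707 × 4 = 2.828 mm; A_we = 2.828 × 85 = 240.4 mm².
Directional factor: 1.0 + 0.5 sin^1.5(40°) = 1.258.
F_nw = 0.6 × 490 × 1.258 = 369.8 MPa.
φR_n = 0.75 × 369.8 × 240.4 × 10⁻³ = 66.66 kN.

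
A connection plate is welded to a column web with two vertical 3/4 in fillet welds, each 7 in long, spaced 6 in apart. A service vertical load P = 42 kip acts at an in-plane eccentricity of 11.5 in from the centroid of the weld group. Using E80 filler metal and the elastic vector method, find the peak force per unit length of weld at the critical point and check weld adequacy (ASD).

f_max ≈ 14.3 kip/in; NOT adequate

E80XX → F_EXX = 80 ksi.
Total weld length L_w = 14 in. Treat welds as unit-width lines.
Polar moment about centroid: J = 2[d³/12 + d(b/2)²] = 2[7³/12 + 7×3²] = 183.2 in³.
Direct shear f_v = P/L_w = 42 / 14 = 3 kip/in (vertical).
Torsion M = P·e = 42 × 11.5 = 483 kip·in.
Critical point at (x, y) = (3, 3.5) from centroid. f_tx = M·y/J = 9.229 kip/in; f_ty = M·x/J = 7.911 kip/in.
Resultant f_max = √[f_tx² + (f_v + f_ty)²] = √[9.229² + (3 + 7.911)²] = 14.29 kip/in.
Capacity per unit length: r_n/Ω = (1/2.0) × 0.6 × 80 × (0.707 × 0.75) = 12.73 kip/in.
14.29 > 12.73 → NOT adequate.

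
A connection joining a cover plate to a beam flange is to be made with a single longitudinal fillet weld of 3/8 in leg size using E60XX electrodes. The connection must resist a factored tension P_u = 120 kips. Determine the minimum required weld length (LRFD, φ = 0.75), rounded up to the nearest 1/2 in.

E60XX → F_EXX = 60 ksi.
Throat t_e = 0.707 × 0.375 = 0.2651 in.
φr_n = 0.75 × 0.6 × 60 × 0.2651 = 7.158 kips/in.
L_req = P_u / φr_n = 120 / 7.158 = 16.76 in total.
Round up → use L = 17 in.

L = 17 in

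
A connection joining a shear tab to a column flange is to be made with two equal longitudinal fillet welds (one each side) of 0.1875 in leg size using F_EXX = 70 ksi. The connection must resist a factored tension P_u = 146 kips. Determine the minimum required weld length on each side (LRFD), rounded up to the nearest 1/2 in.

Throat t_e = 0.707 × 0.1875 = 0.1326 in.
φr_n = 0.75 × 0.6 × 70 × 0.1326 = 4.176 kips/in.
L_req = P_u / φr_n = 146 / 4.176 = 34.96 in total.
Per side: 34.96 / 2 = 17.48 in.
Round up → use L = 17.5 in on each side.

L = 17.5 in on each side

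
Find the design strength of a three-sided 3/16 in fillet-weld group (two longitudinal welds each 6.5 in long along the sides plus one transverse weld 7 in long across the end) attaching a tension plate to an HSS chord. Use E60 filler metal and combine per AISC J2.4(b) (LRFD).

φR_n ≈ 77.1 kips

E60XX → F_EXX = 60 ksi.
t_e = 0.707 × 0.1875 = 0.1326 in.
R_nwl = 0.6 × 60 × 0.1326 × 13 = 62.04 kips (longitudinal, 2 welds).
R_nwt = 0.6 × 60 × 0.1326 × 7 = 33.41 kips (transverse, base value).
(i) R_nwl + R_nwt = 95.44 kips; (ii) 0.85 R_nwl + 1.5 R_nwt = 102.8 kips.
R_n = max = 102.8 kips [governs: (ii)]; φR_n = 77.13 kips.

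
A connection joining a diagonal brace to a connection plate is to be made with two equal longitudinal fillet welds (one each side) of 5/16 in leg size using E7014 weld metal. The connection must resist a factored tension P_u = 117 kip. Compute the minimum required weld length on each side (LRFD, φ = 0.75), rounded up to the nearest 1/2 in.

E70XX → F_EXX = 70 ksi.
Throat t_e = 0.707 × 0.3125 = 0.2209 in.
φr_n = 0.75 × 0.6 × 70 × 0.2209 = 6.96 kip/in.
L_req = P_u / φr_n = 117 / 6.96 = 16.81 in total.
Per side: 16.81 / 2 = 8.406 in.
Round up → use L = 8.5 in on each side.

L = 8.5 in on each side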